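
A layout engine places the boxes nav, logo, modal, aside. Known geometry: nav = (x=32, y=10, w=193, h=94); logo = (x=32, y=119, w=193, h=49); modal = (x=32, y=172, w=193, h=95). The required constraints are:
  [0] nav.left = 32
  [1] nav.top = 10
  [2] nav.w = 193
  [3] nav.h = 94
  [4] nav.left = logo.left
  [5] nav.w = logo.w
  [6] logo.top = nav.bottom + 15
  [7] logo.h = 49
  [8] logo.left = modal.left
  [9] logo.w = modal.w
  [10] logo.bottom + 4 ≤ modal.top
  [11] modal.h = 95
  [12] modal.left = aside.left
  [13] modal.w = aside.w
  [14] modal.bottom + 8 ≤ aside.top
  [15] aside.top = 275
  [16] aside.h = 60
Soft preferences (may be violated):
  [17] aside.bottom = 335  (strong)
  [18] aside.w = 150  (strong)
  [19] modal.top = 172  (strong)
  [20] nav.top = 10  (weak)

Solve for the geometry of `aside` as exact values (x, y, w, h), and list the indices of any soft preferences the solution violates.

aside = (x=32, y=275, w=193, h=60)
violated soft preferences: 18

1. aside.x = 32  [modal.left = aside.left]
2. aside.w = 193  [modal.w = aside.w]
3. aside.y = 275  [aside.top = 275]
4. aside.h = 60  [aside.h = 60]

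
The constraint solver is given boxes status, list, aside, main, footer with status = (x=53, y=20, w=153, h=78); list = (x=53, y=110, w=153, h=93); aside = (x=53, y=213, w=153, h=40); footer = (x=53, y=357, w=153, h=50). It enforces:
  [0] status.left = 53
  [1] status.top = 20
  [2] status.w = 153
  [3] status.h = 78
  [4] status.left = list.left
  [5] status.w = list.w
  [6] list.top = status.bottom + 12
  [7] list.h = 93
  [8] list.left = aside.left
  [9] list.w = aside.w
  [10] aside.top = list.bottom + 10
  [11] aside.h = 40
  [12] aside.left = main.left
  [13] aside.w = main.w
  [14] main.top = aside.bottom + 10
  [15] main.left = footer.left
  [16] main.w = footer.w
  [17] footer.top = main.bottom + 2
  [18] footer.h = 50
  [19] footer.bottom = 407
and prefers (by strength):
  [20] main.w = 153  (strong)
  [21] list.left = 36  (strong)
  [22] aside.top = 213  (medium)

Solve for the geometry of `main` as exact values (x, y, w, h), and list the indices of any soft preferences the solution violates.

1. main.x = 53  [aside.left = main.left]
2. main.w = 153  [aside.w = main.w]
3. main.y = 263  [main.top = aside.bottom + 10]
4. main.h = 92  [footer.top = main.bottom + 2]

main = (x=53, y=263, w=153, h=92)
violated soft preferences: 21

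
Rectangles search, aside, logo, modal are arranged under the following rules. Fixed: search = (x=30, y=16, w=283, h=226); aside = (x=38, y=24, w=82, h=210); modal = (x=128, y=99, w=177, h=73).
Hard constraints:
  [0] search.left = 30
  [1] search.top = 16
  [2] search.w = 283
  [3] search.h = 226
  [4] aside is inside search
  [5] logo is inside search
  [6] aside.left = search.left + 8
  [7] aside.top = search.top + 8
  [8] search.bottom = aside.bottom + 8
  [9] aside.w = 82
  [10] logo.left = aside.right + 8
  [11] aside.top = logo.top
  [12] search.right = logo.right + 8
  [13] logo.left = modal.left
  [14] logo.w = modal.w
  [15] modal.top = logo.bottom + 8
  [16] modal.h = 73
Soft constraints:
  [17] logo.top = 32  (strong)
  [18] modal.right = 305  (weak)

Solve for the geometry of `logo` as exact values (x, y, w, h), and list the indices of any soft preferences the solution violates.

logo = (x=128, y=24, w=177, h=67)
violated soft preferences: 17

1. logo.x = 128  [logo.left = aside.right + 8]
2. logo.y = 24  [aside.top = logo.top]
3. logo.w = 177  [search.right = logo.right + 8]
4. logo.h = 67  [modal.top = logo.bottom + 8]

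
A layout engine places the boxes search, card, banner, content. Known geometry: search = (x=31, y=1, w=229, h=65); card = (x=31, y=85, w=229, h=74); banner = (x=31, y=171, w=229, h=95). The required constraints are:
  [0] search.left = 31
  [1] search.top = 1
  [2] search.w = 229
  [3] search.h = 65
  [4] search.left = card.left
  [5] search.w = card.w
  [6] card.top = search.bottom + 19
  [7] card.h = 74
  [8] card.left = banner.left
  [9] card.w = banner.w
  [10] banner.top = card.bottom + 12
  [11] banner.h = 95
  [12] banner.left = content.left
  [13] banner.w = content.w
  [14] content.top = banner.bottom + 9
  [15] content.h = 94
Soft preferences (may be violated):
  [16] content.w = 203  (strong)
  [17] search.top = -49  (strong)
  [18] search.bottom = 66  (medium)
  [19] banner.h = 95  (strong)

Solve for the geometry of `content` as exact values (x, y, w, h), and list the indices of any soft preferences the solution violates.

1. content.x = 31  [banner.left = content.left]
2. content.w = 229  [banner.w = content.w]
3. content.y = 275  [content.top = banner.bottom + 9]
4. content.h = 94  [content.h = 94]

content = (x=31, y=275, w=229, h=94)
violated soft preferences: 16, 17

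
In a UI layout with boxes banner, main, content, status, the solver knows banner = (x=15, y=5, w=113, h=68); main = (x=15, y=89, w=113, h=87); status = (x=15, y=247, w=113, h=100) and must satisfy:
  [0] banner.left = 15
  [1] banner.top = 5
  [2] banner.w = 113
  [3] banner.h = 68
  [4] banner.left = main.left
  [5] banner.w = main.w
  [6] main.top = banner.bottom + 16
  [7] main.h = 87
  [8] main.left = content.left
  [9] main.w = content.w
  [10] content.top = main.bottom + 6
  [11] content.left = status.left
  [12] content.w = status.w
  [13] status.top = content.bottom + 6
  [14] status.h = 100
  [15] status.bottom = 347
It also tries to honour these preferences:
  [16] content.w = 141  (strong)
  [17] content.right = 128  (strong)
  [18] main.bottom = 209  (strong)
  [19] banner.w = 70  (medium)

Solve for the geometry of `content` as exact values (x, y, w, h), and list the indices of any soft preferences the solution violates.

content = (x=15, y=182, w=113, h=59)
violated soft preferences: 16, 18, 19

1. content.x = 15  [main.left = content.left]
2. content.w = 113  [main.w = content.w]
3. content.y = 182  [content.top = main.bottom + 6]
4. content.h = 59  [status.top = content.bottom + 6]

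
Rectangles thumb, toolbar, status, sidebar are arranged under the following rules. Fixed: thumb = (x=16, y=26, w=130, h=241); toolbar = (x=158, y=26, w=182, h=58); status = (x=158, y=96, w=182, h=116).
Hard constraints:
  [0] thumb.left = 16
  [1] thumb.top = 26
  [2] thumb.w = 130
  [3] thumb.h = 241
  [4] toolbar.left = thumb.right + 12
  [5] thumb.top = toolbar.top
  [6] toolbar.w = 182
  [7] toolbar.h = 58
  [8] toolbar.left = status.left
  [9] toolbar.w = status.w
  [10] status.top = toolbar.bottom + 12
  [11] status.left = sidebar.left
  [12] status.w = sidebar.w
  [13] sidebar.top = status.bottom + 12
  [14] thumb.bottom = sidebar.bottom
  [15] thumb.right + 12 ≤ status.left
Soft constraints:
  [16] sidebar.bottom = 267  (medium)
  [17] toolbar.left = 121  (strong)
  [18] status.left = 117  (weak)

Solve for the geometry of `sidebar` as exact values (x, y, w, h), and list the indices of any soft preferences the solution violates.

1. sidebar.x = 158  [status.left = sidebar.left]
2. sidebar.w = 182  [status.w = sidebar.w]
3. sidebar.y = 224  [sidebar.top = status.bottom + 12]
4. sidebar.h = 43  [thumb.bottom = sidebar.bottom]

sidebar = (x=158, y=224, w=182, h=43)
violated soft preferences: 17, 18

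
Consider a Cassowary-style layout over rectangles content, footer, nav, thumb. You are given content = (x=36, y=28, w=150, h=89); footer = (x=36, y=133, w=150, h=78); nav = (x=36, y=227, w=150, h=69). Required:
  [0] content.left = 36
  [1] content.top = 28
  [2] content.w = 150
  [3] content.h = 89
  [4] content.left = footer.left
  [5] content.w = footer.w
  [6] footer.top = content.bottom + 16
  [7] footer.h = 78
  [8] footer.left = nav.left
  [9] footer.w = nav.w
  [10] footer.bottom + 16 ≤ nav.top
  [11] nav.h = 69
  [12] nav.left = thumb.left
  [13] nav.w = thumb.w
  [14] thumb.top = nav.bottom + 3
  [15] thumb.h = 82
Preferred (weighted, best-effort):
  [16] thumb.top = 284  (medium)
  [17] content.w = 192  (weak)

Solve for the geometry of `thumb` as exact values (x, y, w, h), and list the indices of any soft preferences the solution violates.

1. thumb.x = 36  [nav.left = thumb.left]
2. thumb.w = 150  [nav.w = thumb.w]
3. thumb.y = 299  [thumb.top = nav.bottom + 3]
4. thumb.h = 82  [thumb.h = 82]

thumb = (x=36, y=299, w=150, h=82)
violated soft preferences: 16, 17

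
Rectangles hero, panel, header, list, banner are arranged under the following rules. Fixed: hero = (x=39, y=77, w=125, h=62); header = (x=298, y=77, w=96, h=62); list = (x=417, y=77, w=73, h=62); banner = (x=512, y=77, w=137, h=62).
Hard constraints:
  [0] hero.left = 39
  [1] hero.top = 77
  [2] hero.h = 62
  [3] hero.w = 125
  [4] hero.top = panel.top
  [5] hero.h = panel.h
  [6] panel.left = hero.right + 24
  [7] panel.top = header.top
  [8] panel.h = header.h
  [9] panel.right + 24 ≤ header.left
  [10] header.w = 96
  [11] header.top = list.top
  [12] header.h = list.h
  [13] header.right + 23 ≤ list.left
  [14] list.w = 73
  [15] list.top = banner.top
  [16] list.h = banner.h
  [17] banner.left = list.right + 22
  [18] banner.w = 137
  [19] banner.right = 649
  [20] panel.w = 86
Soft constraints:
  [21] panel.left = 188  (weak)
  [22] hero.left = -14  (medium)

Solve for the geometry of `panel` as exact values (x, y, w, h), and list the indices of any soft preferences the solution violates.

panel = (x=188, y=77, w=86, h=62)
violated soft preferences: 22

1. panel.y = 77  [hero.top = panel.top]
2. panel.h = 62  [hero.h = panel.h]
3. panel.x = 188  [panel.left = hero.right + 24]
4. panel.w = 86  [panel.w = 86]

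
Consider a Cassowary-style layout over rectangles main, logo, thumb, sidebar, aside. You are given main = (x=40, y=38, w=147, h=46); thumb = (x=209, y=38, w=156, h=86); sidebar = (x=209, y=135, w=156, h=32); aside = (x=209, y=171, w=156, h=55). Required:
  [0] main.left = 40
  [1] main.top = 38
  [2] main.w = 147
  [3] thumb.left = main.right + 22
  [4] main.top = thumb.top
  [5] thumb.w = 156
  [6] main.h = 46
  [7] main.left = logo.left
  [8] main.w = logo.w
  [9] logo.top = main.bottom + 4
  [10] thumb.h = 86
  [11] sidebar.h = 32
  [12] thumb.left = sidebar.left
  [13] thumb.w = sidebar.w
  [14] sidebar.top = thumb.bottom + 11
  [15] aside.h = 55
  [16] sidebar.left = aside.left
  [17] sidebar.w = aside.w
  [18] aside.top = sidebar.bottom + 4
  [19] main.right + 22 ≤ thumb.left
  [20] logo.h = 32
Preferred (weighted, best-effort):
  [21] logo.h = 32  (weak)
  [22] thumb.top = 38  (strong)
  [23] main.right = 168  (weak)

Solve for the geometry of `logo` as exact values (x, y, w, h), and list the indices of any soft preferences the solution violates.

1. logo.x = 40  [main.left = logo.left]
2. logo.w = 147  [main.w = logo.w]
3. logo.y = 88  [logo.top = main.bottom + 4]
4. logo.h = 32  [logo.h = 32]

logo = (x=40, y=88, w=147, h=32)
violated soft preferences: 23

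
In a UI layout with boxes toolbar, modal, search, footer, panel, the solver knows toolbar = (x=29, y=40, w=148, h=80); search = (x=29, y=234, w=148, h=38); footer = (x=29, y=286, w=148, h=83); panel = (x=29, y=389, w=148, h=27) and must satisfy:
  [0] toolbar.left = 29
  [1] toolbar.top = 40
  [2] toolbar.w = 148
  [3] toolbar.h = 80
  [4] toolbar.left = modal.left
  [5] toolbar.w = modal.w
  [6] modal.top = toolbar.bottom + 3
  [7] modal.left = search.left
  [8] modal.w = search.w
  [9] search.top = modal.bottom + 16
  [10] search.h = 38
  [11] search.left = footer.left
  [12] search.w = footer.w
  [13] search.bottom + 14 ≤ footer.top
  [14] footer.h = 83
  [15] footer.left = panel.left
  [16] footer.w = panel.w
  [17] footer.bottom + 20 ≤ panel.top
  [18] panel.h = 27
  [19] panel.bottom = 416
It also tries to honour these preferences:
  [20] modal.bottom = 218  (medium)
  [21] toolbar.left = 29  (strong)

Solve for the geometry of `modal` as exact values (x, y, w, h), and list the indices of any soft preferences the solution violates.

modal = (x=29, y=123, w=148, h=95)
violated soft preferences: none

1. modal.x = 29  [toolbar.left = modal.left]
2. modal.w = 148  [toolbar.w = modal.w]
3. modal.y = 123  [modal.top = toolbar.bottom + 3]
4. modal.h = 95  [search.top = modal.bottom + 16]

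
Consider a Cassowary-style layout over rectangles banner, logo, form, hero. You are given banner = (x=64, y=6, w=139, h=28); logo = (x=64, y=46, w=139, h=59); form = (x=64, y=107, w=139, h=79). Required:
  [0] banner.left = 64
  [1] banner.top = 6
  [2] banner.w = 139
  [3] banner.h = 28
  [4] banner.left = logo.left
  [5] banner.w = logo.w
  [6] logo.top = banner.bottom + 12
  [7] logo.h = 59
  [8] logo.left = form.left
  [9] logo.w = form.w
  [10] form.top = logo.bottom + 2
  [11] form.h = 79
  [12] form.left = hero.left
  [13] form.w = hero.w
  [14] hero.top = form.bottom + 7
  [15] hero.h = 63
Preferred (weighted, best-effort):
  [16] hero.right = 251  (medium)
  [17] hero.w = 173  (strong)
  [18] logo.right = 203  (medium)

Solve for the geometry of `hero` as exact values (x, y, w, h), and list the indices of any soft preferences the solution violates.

hero = (x=64, y=193, w=139, h=63)
violated soft preferences: 16, 17

1. hero.x = 64  [form.left = hero.left]
2. hero.w = 139  [form.w = hero.w]
3. hero.y = 193  [hero.top = form.bottom + 7]
4. hero.h = 63  [hero.h = 63]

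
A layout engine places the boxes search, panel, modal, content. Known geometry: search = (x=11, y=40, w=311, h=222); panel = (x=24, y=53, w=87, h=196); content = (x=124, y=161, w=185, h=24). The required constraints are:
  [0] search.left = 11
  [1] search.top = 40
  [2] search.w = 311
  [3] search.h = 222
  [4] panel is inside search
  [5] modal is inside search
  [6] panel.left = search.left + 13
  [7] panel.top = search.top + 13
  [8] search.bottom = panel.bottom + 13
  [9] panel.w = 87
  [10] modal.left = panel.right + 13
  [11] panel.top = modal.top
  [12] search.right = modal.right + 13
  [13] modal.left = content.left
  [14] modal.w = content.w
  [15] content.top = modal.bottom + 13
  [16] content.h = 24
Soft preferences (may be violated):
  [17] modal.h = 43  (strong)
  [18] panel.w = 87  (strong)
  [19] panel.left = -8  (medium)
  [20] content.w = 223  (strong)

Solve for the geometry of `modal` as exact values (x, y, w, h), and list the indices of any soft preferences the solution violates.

1. modal.x = 124  [modal.left = panel.right + 13]
2. modal.y = 53  [panel.top = modal.top]
3. modal.w = 185  [search.right = modal.right + 13]
4. modal.h = 95  [content.top = modal.bottom + 13]

modal = (x=124, y=53, w=185, h=95)
violated soft preferences: 17, 19, 20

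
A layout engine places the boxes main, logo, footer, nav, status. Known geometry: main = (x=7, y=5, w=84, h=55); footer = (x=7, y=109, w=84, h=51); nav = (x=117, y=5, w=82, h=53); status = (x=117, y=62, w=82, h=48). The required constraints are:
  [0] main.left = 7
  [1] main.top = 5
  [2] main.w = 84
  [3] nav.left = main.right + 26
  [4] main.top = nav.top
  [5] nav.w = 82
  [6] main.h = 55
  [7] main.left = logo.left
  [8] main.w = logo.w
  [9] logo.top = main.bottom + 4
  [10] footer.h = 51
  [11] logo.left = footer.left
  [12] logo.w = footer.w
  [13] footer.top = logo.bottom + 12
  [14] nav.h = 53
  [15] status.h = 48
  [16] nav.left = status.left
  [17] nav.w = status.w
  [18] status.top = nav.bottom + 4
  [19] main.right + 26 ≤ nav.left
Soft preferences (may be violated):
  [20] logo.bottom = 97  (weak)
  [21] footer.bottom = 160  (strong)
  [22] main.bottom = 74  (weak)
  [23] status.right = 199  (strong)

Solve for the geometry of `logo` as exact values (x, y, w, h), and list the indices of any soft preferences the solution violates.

1. logo.x = 7  [main.left = logo.left]
2. logo.w = 84  [main.w = logo.w]
3. logo.y = 64  [logo.top = main.bottom + 4]
4. logo.h = 33  [footer.top = logo.bottom + 12]

logo = (x=7, y=64, w=84, h=33)
violated soft preferences: 22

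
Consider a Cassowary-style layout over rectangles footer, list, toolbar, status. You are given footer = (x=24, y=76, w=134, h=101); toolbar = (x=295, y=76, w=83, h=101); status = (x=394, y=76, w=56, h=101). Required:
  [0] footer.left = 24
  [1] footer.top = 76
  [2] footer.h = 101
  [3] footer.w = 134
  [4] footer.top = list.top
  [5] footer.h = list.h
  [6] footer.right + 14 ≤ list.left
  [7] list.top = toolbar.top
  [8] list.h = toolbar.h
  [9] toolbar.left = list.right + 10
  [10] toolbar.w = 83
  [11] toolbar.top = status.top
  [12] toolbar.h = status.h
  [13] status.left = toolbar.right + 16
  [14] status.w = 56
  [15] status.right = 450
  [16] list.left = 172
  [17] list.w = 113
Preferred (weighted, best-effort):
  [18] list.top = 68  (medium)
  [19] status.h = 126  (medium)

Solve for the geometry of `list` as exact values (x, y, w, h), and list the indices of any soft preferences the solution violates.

1. list.y = 76  [footer.top = list.top]
2. list.h = 101  [footer.h = list.h]
3. list.x = 172  [list.left = 172]
4. list.w = 113  [list.w = 113]

list = (x=172, y=76, w=113, h=101)
violated soft preferences: 18, 19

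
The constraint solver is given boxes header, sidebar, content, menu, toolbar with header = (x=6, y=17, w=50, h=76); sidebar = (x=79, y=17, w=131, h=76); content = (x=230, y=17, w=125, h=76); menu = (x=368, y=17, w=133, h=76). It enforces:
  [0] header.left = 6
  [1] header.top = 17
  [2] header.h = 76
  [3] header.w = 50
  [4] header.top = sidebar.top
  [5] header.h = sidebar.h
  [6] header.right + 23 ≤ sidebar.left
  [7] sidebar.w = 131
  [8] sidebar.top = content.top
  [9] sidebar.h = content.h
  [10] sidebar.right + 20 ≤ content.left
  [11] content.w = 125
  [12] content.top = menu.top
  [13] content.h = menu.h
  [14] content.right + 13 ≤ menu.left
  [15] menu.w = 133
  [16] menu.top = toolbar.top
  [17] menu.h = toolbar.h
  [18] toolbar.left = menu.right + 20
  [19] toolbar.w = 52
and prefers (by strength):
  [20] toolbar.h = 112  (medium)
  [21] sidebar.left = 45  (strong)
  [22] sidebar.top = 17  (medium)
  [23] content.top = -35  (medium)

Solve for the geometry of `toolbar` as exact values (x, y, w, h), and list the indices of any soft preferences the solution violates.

toolbar = (x=521, y=17, w=52, h=76)
violated soft preferences: 20, 21, 23

1. toolbar.y = 17  [menu.top = toolbar.top]
2. toolbar.h = 76  [menu.h = toolbar.h]
3. toolbar.x = 521  [toolbar.left = menu.right + 20]
4. toolbar.w = 52  [toolbar.w = 52]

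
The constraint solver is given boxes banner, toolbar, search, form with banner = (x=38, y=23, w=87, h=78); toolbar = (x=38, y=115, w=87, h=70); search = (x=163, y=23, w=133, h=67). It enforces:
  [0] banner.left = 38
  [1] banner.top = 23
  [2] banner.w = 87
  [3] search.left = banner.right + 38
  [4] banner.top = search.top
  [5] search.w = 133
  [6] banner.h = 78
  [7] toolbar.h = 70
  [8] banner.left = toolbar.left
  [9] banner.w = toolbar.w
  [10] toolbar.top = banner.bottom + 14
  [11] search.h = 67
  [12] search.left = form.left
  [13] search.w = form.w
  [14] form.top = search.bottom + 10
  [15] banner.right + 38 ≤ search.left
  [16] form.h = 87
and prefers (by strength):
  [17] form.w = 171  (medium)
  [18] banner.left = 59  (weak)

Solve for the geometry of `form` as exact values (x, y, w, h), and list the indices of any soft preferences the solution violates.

1. form.x = 163  [search.left = form.left]
2. form.w = 133  [search.w = form.w]
3. form.y = 100  [form.top = search.bottom + 10]
4. form.h = 87  [form.h = 87]

form = (x=163, y=100, w=133, h=87)
violated soft preferences: 17, 18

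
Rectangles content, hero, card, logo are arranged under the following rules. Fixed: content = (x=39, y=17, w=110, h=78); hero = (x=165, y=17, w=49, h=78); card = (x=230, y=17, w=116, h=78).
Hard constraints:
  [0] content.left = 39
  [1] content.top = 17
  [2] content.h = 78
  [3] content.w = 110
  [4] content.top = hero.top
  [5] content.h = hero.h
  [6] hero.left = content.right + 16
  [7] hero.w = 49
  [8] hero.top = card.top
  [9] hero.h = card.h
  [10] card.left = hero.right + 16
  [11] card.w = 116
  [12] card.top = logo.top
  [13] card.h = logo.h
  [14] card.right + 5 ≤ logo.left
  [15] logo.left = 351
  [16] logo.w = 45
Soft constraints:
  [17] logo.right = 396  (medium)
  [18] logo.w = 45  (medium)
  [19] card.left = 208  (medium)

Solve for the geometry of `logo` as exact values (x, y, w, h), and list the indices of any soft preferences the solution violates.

1. logo.y = 17  [card.top = logo.top]
2. logo.h = 78  [card.h = logo.h]
3. logo.x = 351  [logo.left = 351]
4. logo.w = 45  [logo.w = 45]

logo = (x=351, y=17, w=45, h=78)
violated soft preferences: 19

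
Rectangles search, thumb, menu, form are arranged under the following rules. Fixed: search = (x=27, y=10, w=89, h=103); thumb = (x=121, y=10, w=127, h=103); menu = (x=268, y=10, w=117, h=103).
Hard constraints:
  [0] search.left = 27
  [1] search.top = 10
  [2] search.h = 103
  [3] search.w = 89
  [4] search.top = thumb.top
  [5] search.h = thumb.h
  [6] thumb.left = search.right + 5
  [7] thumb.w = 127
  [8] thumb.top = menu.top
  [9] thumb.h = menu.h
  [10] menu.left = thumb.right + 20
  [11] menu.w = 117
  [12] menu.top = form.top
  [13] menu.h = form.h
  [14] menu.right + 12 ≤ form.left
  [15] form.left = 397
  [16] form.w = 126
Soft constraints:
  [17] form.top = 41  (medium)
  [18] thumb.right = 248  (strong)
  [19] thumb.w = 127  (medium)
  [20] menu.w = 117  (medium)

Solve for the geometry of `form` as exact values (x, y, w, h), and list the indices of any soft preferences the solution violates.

form = (x=397, y=10, w=126, h=103)
violated soft preferences: 17

1. form.y = 10  [menu.top = form.top]
2. form.h = 103  [menu.h = form.h]
3. form.x = 397  [form.left = 397]
4. form.w = 126  [form.w = 126]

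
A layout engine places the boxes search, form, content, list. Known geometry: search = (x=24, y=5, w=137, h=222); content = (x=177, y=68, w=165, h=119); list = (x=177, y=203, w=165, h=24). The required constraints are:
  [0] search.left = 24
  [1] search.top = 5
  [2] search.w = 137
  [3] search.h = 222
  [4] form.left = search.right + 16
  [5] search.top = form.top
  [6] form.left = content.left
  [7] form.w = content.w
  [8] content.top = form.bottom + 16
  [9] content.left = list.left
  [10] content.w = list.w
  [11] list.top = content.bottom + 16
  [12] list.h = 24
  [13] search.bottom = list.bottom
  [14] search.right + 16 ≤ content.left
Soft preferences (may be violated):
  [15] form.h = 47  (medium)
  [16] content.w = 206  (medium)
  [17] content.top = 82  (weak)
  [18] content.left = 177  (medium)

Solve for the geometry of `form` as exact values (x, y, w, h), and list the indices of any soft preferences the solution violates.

form = (x=177, y=5, w=165, h=47)
violated soft preferences: 16, 17

1. form.x = 177  [form.left = search.right + 16]
2. form.y = 5  [search.top = form.top]
3. form.w = 165  [form.w = content.w]
4. form.h = 47  [content.top = form.bottom + 16]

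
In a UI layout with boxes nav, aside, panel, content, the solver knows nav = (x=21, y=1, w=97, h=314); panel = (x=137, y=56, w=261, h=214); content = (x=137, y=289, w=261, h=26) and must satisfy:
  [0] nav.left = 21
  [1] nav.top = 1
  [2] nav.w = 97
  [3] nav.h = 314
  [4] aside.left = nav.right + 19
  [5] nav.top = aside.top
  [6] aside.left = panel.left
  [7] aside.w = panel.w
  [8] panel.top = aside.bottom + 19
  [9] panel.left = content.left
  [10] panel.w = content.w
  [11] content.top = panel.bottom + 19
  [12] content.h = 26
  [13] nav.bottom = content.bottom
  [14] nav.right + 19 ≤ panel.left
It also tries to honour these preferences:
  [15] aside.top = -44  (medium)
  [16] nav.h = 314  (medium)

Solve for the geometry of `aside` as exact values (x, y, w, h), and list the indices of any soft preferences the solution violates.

aside = (x=137, y=1, w=261, h=36)
violated soft preferences: 15

1. aside.x = 137  [aside.left = nav.right + 19]
2. aside.y = 1  [nav.top = aside.top]
3. aside.w = 261  [aside.w = panel.w]
4. aside.h = 36  [panel.top = aside.bottom + 19]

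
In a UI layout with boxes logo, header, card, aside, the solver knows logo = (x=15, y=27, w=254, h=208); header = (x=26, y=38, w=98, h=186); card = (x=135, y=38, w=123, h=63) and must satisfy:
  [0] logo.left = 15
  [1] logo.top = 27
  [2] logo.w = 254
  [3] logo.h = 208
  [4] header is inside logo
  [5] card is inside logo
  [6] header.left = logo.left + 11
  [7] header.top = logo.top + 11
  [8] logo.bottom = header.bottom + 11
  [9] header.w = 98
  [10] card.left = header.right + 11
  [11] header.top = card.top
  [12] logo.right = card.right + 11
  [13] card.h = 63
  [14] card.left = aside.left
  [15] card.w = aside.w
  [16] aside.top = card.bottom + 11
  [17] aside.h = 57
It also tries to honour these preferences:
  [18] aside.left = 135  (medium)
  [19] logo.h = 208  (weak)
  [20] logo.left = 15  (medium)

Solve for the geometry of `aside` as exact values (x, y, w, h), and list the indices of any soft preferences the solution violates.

1. aside.x = 135  [card.left = aside.left]
2. aside.w = 123  [card.w = aside.w]
3. aside.y = 112  [aside.top = card.bottom + 11]
4. aside.h = 57  [aside.h = 57]

aside = (x=135, y=112, w=123, h=57)
violated soft preferences: none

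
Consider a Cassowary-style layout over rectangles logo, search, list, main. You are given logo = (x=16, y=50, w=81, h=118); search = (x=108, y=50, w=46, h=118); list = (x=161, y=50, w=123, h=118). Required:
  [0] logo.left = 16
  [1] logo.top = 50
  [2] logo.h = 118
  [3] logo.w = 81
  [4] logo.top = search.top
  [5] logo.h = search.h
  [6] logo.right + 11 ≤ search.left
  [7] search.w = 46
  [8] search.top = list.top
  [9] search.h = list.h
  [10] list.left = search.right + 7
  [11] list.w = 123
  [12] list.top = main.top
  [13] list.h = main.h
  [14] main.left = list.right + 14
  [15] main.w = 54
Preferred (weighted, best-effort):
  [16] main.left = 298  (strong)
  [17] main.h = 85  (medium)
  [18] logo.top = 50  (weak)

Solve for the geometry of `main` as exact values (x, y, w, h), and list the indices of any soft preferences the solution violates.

main = (x=298, y=50, w=54, h=118)
violated soft preferences: 17

1. main.y = 50  [list.top = main.top]
2. main.h = 118  [list.h = main.h]
3. main.x = 298  [main.left = list.right + 14]
4. main.w = 54  [main.w = 54]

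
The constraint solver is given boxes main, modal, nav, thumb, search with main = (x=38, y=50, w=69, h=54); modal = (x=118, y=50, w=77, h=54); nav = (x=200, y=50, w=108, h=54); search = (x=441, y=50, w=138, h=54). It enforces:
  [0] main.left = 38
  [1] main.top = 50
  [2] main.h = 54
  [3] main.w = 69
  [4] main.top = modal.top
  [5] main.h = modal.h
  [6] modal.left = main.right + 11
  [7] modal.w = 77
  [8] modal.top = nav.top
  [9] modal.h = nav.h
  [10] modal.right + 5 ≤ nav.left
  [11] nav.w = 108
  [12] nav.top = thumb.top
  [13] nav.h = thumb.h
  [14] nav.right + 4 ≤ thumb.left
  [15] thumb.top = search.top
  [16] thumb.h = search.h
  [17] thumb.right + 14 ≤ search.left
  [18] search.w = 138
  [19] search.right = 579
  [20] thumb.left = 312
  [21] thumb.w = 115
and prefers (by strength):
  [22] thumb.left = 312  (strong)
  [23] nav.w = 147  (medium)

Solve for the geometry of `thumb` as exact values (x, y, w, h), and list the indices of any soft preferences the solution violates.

1. thumb.y = 50  [nav.top = thumb.top]
2. thumb.h = 54  [nav.h = thumb.h]
3. thumb.x = 312  [thumb.left = 312]
4. thumb.w = 115  [thumb.w = 115]

thumb = (x=312, y=50, w=115, h=54)
violated soft preferences: 23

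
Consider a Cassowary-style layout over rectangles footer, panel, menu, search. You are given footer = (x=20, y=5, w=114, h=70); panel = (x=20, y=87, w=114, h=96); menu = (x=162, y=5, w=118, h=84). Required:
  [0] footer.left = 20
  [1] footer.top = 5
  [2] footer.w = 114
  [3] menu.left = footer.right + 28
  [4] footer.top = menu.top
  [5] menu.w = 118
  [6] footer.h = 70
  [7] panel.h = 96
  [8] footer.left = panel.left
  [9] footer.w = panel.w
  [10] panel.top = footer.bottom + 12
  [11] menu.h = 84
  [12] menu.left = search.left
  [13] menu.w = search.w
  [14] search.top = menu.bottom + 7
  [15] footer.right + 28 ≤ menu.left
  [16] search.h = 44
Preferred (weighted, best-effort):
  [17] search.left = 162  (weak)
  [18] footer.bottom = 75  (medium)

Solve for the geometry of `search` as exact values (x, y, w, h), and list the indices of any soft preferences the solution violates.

search = (x=162, y=96, w=118, h=44)
violated soft preferences: none

1. search.x = 162  [menu.left = search.left]
2. search.w = 118  [menu.w = search.w]
3. search.y = 96  [search.top = menu.bottom + 7]
4. search.h = 44  [search.h = 44]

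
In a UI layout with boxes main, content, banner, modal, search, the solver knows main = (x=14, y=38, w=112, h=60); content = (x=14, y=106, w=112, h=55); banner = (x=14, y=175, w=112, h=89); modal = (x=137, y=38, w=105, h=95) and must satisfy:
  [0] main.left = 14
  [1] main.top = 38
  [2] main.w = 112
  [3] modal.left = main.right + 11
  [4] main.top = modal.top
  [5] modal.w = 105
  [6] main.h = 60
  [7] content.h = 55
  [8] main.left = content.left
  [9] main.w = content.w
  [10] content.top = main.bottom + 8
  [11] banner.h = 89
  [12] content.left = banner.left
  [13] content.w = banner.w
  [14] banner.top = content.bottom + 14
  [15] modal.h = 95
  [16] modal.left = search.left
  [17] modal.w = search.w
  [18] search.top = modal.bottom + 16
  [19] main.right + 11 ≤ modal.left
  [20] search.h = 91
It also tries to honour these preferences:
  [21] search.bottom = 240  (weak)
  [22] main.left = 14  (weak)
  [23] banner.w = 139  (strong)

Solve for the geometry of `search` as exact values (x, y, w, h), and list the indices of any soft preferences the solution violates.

search = (x=137, y=149, w=105, h=91)
violated soft preferences: 23

1. search.x = 137  [modal.left = search.left]
2. search.w = 105  [modal.w = search.w]
3. search.y = 149  [search.top = modal.bottom + 16]
4. search.h = 91  [search.h = 91]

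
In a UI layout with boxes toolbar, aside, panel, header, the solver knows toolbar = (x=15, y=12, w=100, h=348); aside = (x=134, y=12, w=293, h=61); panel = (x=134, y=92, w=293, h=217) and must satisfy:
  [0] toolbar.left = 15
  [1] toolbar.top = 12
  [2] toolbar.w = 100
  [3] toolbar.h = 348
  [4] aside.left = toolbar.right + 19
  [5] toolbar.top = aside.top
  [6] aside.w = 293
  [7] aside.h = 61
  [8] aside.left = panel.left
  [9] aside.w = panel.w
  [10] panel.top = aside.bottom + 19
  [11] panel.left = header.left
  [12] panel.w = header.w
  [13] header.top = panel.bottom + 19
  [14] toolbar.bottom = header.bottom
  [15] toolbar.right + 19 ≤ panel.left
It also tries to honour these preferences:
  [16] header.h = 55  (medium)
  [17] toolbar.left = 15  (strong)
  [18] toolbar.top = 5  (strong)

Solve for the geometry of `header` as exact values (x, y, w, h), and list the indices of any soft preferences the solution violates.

1. header.x = 134  [panel.left = header.left]
2. header.w = 293  [panel.w = header.w]
3. header.y = 328  [header.top = panel.bottom + 19]
4. header.h = 32  [toolbar.bottom = header.bottom]

header = (x=134, y=328, w=293, h=32)
violated soft preferences: 16, 18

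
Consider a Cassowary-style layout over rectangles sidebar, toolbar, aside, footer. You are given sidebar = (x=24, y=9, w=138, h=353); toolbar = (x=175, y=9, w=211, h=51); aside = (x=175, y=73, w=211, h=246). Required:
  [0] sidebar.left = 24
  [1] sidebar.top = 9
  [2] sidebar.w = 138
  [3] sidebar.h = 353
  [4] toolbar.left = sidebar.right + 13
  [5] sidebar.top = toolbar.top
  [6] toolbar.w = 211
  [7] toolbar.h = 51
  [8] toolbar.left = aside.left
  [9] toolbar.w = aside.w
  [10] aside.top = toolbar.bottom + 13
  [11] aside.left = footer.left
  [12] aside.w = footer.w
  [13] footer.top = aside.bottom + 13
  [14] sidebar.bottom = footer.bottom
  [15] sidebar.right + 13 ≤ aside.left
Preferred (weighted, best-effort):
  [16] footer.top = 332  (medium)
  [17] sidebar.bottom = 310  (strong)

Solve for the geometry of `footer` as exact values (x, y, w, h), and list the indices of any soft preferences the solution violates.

footer = (x=175, y=332, w=211, h=30)
violated soft preferences: 17

1. footer.x = 175  [aside.left = footer.left]
2. footer.w = 211  [aside.w = footer.w]
3. footer.y = 332  [footer.top = aside.bottom + 13]
4. footer.h = 30  [sidebar.bottom = footer.bottom]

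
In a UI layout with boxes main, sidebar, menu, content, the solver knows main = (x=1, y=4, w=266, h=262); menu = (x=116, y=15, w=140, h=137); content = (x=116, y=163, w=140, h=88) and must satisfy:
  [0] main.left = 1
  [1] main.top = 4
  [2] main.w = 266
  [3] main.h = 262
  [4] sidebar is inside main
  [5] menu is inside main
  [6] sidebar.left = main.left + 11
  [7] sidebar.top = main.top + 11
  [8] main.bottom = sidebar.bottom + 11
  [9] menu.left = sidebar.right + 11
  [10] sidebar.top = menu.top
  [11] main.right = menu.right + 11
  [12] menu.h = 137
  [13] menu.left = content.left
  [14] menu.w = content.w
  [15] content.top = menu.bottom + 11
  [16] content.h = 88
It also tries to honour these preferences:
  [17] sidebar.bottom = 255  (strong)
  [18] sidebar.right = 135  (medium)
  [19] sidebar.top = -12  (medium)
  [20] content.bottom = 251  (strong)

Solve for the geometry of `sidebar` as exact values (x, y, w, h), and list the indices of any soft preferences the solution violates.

sidebar = (x=12, y=15, w=93, h=240)
violated soft preferences: 18, 19

1. sidebar.x = 12  [sidebar.left = main.left + 11]
2. sidebar.y = 15  [sidebar.top = main.top + 11]
3. sidebar.h = 240  [main.bottom = sidebar.bottom + 11]
4. sidebar.w = 93  [menu.left = sidebar.right + 11]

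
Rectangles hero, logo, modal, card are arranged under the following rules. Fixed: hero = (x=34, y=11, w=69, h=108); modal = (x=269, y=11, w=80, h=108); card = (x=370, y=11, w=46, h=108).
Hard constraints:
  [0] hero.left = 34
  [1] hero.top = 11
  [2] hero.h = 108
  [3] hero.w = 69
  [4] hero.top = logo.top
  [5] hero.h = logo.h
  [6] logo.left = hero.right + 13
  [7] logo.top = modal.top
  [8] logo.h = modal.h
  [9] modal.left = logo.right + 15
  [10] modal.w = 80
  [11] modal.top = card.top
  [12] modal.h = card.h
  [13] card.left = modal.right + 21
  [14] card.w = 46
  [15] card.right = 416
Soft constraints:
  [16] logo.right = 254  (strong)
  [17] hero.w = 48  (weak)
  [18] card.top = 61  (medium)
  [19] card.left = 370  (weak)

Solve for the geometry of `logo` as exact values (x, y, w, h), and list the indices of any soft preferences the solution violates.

logo = (x=116, y=11, w=138, h=108)
violated soft preferences: 17, 18

1. logo.y = 11  [hero.top = logo.top]
2. logo.h = 108  [hero.h = logo.h]
3. logo.x = 116  [logo.left = hero.right + 13]
4. logo.w = 138  [modal.left = logo.right + 15]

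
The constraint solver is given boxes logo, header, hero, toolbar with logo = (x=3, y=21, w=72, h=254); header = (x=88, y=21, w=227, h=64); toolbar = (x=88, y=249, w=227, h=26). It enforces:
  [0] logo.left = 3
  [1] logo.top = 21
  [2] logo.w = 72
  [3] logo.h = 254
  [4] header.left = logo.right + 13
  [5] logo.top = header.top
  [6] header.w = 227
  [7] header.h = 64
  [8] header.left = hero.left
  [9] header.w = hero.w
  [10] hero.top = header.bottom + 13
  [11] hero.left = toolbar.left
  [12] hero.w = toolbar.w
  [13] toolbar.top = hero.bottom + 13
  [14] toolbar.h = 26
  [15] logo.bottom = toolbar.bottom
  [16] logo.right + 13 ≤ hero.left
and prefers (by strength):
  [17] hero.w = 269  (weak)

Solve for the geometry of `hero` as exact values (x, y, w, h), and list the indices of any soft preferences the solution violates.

hero = (x=88, y=98, w=227, h=138)
violated soft preferences: 17

1. hero.x = 88  [header.left = hero.left]
2. hero.w = 227  [header.w = hero.w]
3. hero.y = 98  [hero.top = header.bottom + 13]
4. hero.h = 138  [toolbar.top = hero.bottom + 13]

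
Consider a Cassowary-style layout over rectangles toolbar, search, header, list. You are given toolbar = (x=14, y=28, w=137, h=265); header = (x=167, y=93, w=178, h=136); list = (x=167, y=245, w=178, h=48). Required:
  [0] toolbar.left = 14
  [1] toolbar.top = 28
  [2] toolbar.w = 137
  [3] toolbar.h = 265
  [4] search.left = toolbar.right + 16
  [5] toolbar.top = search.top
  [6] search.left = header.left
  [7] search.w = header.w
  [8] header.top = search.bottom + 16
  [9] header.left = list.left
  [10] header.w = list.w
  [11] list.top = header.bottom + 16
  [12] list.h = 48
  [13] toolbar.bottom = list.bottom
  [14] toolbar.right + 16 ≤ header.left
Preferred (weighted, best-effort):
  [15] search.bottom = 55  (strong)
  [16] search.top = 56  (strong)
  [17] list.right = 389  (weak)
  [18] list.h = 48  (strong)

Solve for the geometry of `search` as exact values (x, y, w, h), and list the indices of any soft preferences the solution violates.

1. search.x = 167  [search.left = toolbar.right + 16]
2. search.y = 28  [toolbar.top = search.top]
3. search.w = 178  [search.w = header.w]
4. search.h = 49  [header.top = search.bottom + 16]

search = (x=167, y=28, w=178, h=49)
violated soft preferences: 15, 16, 17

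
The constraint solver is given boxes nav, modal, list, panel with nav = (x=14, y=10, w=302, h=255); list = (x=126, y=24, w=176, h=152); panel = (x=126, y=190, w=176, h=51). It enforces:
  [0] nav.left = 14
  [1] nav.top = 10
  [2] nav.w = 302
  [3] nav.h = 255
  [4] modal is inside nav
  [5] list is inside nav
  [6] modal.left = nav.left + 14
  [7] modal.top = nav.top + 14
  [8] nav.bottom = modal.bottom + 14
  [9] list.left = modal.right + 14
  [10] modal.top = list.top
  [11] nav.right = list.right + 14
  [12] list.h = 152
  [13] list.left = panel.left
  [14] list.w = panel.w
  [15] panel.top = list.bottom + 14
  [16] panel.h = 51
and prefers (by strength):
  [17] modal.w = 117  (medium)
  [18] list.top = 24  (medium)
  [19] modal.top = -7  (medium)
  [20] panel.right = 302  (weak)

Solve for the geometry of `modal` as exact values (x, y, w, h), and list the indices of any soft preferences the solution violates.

modal = (x=28, y=24, w=84, h=227)
violated soft preferences: 17, 19

1. modal.x = 28  [modal.left = nav.left + 14]
2. modal.y = 24  [modal.top = nav.top + 14]
3. modal.h = 227  [nav.bottom = modal.bottom + 14]
4. modal.w = 84  [list.left = modal.right + 14]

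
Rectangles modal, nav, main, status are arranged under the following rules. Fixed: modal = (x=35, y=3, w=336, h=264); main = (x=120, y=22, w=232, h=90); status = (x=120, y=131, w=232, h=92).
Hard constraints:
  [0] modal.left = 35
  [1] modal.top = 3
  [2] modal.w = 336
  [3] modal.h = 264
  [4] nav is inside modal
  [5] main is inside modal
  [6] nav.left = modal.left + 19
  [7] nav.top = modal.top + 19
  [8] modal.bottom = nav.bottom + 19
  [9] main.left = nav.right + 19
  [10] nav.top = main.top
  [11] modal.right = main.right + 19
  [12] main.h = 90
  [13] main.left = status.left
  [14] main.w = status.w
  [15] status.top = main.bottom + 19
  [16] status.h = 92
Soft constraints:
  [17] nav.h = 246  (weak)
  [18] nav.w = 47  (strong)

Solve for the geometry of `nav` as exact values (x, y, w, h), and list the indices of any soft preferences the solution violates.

1. nav.x = 54  [nav.left = modal.left + 19]
2. nav.y = 22  [nav.top = modal.top + 19]
3. nav.h = 226  [modal.bottom = nav.bottom + 19]
4. nav.w = 47  [main.left = nav.right + 19]

nav = (x=54, y=22, w=47, h=226)
violated soft preferences: 17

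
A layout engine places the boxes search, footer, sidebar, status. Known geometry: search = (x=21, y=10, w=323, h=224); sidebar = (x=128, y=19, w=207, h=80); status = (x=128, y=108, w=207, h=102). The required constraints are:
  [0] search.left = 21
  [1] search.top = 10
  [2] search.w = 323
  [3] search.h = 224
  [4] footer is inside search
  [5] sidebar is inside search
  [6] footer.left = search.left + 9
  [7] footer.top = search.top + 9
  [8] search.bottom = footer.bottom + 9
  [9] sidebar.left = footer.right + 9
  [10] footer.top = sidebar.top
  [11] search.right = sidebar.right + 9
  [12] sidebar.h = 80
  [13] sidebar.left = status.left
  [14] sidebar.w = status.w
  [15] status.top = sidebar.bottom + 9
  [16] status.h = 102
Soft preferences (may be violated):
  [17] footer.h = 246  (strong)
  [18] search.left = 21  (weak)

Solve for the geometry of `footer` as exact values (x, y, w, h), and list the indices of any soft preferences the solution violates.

footer = (x=30, y=19, w=89, h=206)
violated soft preferences: 17

1. footer.x = 30  [footer.left = search.left + 9]
2. footer.y = 19  [footer.top = search.top + 9]
3. footer.h = 206  [search.bottom = footer.bottom + 9]
4. footer.w = 89  [sidebar.left = footer.right + 9]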